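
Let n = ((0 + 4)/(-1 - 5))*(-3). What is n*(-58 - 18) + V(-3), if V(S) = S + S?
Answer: -158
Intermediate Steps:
V(S) = 2*S
n = 2 (n = (4/(-6))*(-3) = (4*(-⅙))*(-3) = -⅔*(-3) = 2)
n*(-58 - 18) + V(-3) = 2*(-58 - 18) + 2*(-3) = 2*(-76) - 6 = -152 - 6 = -158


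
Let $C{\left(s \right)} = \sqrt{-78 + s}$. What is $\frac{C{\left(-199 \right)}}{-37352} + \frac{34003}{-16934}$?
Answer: $- \frac{34003}{16934} - \frac{i \sqrt{277}}{37352} \approx -2.008 - 0.00044558 i$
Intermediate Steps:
$\frac{C{\left(-199 \right)}}{-37352} + \frac{34003}{-16934} = \frac{\sqrt{-78 - 199}}{-37352} + \frac{34003}{-16934} = \sqrt{-277} \left(- \frac{1}{37352}\right) + 34003 \left(- \frac{1}{16934}\right) = i \sqrt{277} \left(- \frac{1}{37352}\right) - \frac{34003}{16934} = - \frac{i \sqrt{277}}{37352} - \frac{34003}{16934} = - \frac{34003}{16934} - \frac{i \sqrt{277}}{37352}$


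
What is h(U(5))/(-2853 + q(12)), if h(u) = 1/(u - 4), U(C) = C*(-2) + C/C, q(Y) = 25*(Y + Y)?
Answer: 1/29289 ≈ 3.4143e-5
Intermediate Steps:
q(Y) = 50*Y (q(Y) = 25*(2*Y) = 50*Y)
U(C) = 1 - 2*C (U(C) = -2*C + 1 = 1 - 2*C)
h(u) = 1/(-4 + u)
h(U(5))/(-2853 + q(12)) = 1/((-4 + (1 - 2*5))*(-2853 + 50*12)) = 1/((-4 + (1 - 10))*(-2853 + 600)) = 1/(-4 - 9*(-2253)) = -1/2253/(-13) = -1/13*(-1/2253) = 1/29289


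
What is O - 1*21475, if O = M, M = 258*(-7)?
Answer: -23281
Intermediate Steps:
M = -1806
O = -1806
O - 1*21475 = -1806 - 1*21475 = -1806 - 21475 = -23281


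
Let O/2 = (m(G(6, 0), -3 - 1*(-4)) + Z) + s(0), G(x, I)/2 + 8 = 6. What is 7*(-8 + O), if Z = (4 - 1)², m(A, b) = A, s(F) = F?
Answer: 14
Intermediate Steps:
G(x, I) = -4 (G(x, I) = -16 + 2*6 = -16 + 12 = -4)
Z = 9 (Z = 3² = 9)
O = 10 (O = 2*((-4 + 9) + 0) = 2*(5 + 0) = 2*5 = 10)
7*(-8 + O) = 7*(-8 + 10) = 7*2 = 14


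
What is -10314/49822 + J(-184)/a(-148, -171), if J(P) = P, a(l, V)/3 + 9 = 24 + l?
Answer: 2525981/9939489 ≈ 0.25414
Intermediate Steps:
a(l, V) = 45 + 3*l (a(l, V) = -27 + 3*(24 + l) = -27 + (72 + 3*l) = 45 + 3*l)
-10314/49822 + J(-184)/a(-148, -171) = -10314/49822 - 184/(45 + 3*(-148)) = -10314*1/49822 - 184/(45 - 444) = -5157/24911 - 184/(-399) = -5157/24911 - 184*(-1/399) = -5157/24911 + 184/399 = 2525981/9939489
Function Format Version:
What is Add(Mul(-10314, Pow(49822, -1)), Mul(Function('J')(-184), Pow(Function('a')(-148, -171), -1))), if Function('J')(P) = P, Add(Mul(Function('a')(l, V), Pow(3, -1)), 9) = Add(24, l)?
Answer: Rational(2525981, 9939489) ≈ 0.25414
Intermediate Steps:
Function('a')(l, V) = Add(45, Mul(3, l)) (Function('a')(l, V) = Add(-27, Mul(3, Add(24, l))) = Add(-27, Add(72, Mul(3, l))) = Add(45, Mul(3, l)))
Add(Mul(-10314, Pow(49822, -1)), Mul(Function('J')(-184), Pow(Function('a')(-148, -171), -1))) = Add(Mul(-10314, Pow(49822, -1)), Mul(-184, Pow(Add(45, Mul(3, -148)), -1))) = Add(Mul(-10314, Rational(1, 49822)), Mul(-184, Pow(Add(45, -444), -1))) = Add(Rational(-5157, 24911), Mul(-184, Pow(-399, -1))) = Add(Rational(-5157, 24911), Mul(-184, Rational(-1, 399))) = Add(Rational(-5157, 24911), Rational(184, 399)) = Rational(2525981, 9939489)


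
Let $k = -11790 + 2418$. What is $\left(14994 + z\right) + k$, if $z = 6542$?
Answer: $12164$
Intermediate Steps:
$k = -9372$
$\left(14994 + z\right) + k = \left(14994 + 6542\right) - 9372 = 21536 - 9372 = 12164$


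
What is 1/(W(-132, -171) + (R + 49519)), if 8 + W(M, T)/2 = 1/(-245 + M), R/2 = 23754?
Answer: 377/36573145 ≈ 1.0308e-5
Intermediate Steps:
R = 47508 (R = 2*23754 = 47508)
W(M, T) = -16 + 2/(-245 + M)
1/(W(-132, -171) + (R + 49519)) = 1/(2*(1961 - 8*(-132))/(-245 - 132) + (47508 + 49519)) = 1/(2*(1961 + 1056)/(-377) + 97027) = 1/(2*(-1/377)*3017 + 97027) = 1/(-6034/377 + 97027) = 1/(36573145/377) = 377/36573145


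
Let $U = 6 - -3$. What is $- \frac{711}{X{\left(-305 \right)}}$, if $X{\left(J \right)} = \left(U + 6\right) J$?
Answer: $\frac{237}{1525} \approx 0.15541$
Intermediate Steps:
$U = 9$ ($U = 6 + 3 = 9$)
$X{\left(J \right)} = 15 J$ ($X{\left(J \right)} = \left(9 + 6\right) J = 15 J$)
$- \frac{711}{X{\left(-305 \right)}} = - \frac{711}{15 \left(-305\right)} = - \frac{711}{-4575} = \left(-711\right) \left(- \frac{1}{4575}\right) = \frac{237}{1525}$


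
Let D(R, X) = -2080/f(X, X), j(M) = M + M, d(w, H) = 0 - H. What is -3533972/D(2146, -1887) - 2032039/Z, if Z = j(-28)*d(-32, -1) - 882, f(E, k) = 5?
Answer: 40001865/3752 ≈ 10661.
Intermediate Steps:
d(w, H) = -H
j(M) = 2*M
Z = -938 (Z = (2*(-28))*(-1*(-1)) - 882 = -56*1 - 882 = -56 - 882 = -938)
D(R, X) = -416 (D(R, X) = -2080/5 = -2080*⅕ = -416)
-3533972/D(2146, -1887) - 2032039/Z = -3533972/(-416) - 2032039/(-938) = -3533972*(-1/416) - 2032039*(-1/938) = 67961/8 + 2032039/938 = 40001865/3752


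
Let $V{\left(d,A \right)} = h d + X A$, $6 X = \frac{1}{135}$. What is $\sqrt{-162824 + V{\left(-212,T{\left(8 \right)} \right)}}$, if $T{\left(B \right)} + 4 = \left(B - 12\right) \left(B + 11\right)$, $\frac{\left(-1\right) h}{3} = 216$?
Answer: $\frac{4 i \sqrt{128831}}{9} \approx 159.52 i$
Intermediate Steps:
$h = -648$ ($h = \left(-3\right) 216 = -648$)
$T{\left(B \right)} = -4 + \left(-12 + B\right) \left(11 + B\right)$ ($T{\left(B \right)} = -4 + \left(B - 12\right) \left(B + 11\right) = -4 + \left(-12 + B\right) \left(11 + B\right)$)
$X = \frac{1}{810}$ ($X = \frac{1}{6 \cdot 135} = \frac{1}{6} \cdot \frac{1}{135} = \frac{1}{810} \approx 0.0012346$)
$V{\left(d,A \right)} = - 648 d + \frac{A}{810}$
$\sqrt{-162824 + V{\left(-212,T{\left(8 \right)} \right)}} = \sqrt{-162824 + \left(\left(-648\right) \left(-212\right) + \frac{-136 + 8^{2} - 8}{810}\right)} = \sqrt{-162824 + \left(137376 + \frac{-136 + 64 - 8}{810}\right)} = \sqrt{-162824 + \left(137376 + \frac{1}{810} \left(-80\right)\right)} = \sqrt{-162824 + \left(137376 - \frac{8}{81}\right)} = \sqrt{-162824 + \frac{11127448}{81}} = \sqrt{- \frac{2061296}{81}} = \frac{4 i \sqrt{128831}}{9}$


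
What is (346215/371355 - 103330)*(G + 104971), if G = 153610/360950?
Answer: -9692563812689790774/893603915 ≈ -1.0847e+10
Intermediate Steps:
G = 15361/36095 (G = 153610*(1/360950) = 15361/36095 ≈ 0.42557)
(346215/371355 - 103330)*(G + 104971) = (346215/371355 - 103330)*(15361/36095 + 104971) = (346215*(1/371355) - 103330)*(3788943606/36095) = (23081/24757 - 103330)*(3788943606/36095) = -2558117729/24757*3788943606/36095 = -9692563812689790774/893603915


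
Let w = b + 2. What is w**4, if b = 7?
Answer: 6561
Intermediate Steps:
w = 9 (w = 7 + 2 = 9)
w**4 = 9**4 = 6561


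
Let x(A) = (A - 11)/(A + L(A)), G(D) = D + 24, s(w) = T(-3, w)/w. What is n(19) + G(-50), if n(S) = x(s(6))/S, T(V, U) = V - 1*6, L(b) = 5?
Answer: -3483/133 ≈ -26.188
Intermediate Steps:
T(V, U) = -6 + V (T(V, U) = V - 6 = -6 + V)
s(w) = -9/w (s(w) = (-6 - 3)/w = -9/w)
G(D) = 24 + D
x(A) = (-11 + A)/(5 + A) (x(A) = (A - 11)/(A + 5) = (-11 + A)/(5 + A))
n(S) = -25/(7*S) (n(S) = ((-11 - 9/6)/(5 - 9/6))/S = ((-11 - 9*⅙)/(5 - 9*⅙))/S = ((-11 - 3/2)/(5 - 3/2))/S = (-25/2/(7/2))/S = ((2/7)*(-25/2))/S = -25/(7*S))
n(19) + G(-50) = -25/7/19 + (24 - 50) = -25/7*1/19 - 26 = -25/133 - 26 = -3483/133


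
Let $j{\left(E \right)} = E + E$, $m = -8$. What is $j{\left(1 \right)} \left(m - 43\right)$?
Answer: $-102$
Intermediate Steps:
$j{\left(E \right)} = 2 E$
$j{\left(1 \right)} \left(m - 43\right) = 2 \cdot 1 \left(-8 - 43\right) = 2 \left(-51\right) = -102$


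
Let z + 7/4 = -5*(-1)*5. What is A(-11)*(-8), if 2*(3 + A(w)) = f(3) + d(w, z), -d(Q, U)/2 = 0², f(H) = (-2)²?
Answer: 8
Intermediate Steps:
f(H) = 4
z = 93/4 (z = -7/4 - 5*(-1)*5 = -7/4 + 5*5 = -7/4 + 25 = 93/4 ≈ 23.250)
d(Q, U) = 0 (d(Q, U) = -2*0² = -2*0 = 0)
A(w) = -1 (A(w) = -3 + (4 + 0)/2 = -3 + (½)*4 = -3 + 2 = -1)
A(-11)*(-8) = -1*(-8) = 8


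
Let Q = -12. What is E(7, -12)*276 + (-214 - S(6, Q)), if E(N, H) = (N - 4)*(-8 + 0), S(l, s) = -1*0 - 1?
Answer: -6837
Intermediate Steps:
S(l, s) = -1 (S(l, s) = 0 - 1 = -1)
E(N, H) = 32 - 8*N (E(N, H) = (-4 + N)*(-8) = 32 - 8*N)
E(7, -12)*276 + (-214 - S(6, Q)) = (32 - 8*7)*276 + (-214 - 1*(-1)) = (32 - 56)*276 + (-214 + 1) = -24*276 - 213 = -6624 - 213 = -6837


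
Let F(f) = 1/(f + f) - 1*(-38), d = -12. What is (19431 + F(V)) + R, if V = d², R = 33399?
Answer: 15225985/288 ≈ 52868.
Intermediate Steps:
V = 144 (V = (-12)² = 144)
F(f) = 38 + 1/(2*f) (F(f) = 1/(2*f) + 38 = 38 + 1/(2*f))
(19431 + F(V)) + R = (19431 + (38 + (½)/144)) + 33399 = (19431 + (38 + (½)*(1/144))) + 33399 = (19431 + (38 + 1/288)) + 33399 = (19431 + 10945/288) + 33399 = 5607073/288 + 33399 = 15225985/288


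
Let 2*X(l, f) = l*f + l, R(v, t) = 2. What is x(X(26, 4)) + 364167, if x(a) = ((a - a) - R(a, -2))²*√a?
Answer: 364167 + 4*√65 ≈ 3.6420e+5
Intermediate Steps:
X(l, f) = l/2 + f*l/2 (X(l, f) = (l*f + l)/2 = (f*l + l)/2 = (l + f*l)/2 = l/2 + f*l/2)
x(a) = 4*√a (x(a) = ((a - a) - 1*2)²*√a = (0 - 2)²*√a = (-2)²*√a = 4*√a)
x(X(26, 4)) + 364167 = 4*√((½)*26*(1 + 4)) + 364167 = 4*√((½)*26*5) + 364167 = 4*√65 + 364167 = 364167 + 4*√65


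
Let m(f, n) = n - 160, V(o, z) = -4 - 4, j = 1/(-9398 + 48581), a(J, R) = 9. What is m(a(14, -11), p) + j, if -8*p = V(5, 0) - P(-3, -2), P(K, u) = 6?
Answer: -24802835/156732 ≈ -158.25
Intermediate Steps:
j = 1/39183 ≈ 2.5521e-5
V(o, z) = -8
p = 7/4 (p = -(-8 - 1*6)/8 = -(-8 - 6)/8 = -⅛*(-14) = 7/4 ≈ 1.7500)
m(f, n) = -160 + n
m(a(14, -11), p) + j = (-160 + 7/4) + 1/39183 = -633/4 + 1/39183 = -24802835/156732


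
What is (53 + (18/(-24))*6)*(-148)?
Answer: -7178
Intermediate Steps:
(53 + (18/(-24))*6)*(-148) = (53 + (18*(-1/24))*6)*(-148) = (53 - ¾*6)*(-148) = (53 - 9/2)*(-148) = (97/2)*(-148) = -7178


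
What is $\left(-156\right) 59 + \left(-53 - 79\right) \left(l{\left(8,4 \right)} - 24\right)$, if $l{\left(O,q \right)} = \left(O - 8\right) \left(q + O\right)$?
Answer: $-6036$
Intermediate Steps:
$l{\left(O,q \right)} = \left(-8 + O\right) \left(O + q\right)$
$\left(-156\right) 59 + \left(-53 - 79\right) \left(l{\left(8,4 \right)} - 24\right) = \left(-156\right) 59 + \left(-53 - 79\right) \left(\left(8^{2} - 64 - 32 + 8 \cdot 4\right) - 24\right) = -9204 - 132 \left(\left(64 - 64 - 32 + 32\right) - 24\right) = -9204 - 132 \left(0 - 24\right) = -9204 - -3168 = -9204 + 3168 = -6036$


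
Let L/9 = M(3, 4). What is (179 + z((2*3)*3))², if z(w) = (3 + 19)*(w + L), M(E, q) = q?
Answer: 1868689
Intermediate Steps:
L = 36 (L = 9*4 = 36)
z(w) = 792 + 22*w (z(w) = (3 + 19)*(w + 36) = 22*(36 + w) = 792 + 22*w)
(179 + z((2*3)*3))² = (179 + (792 + 22*((2*3)*3)))² = (179 + (792 + 22*(6*3)))² = (179 + (792 + 22*18))² = (179 + (792 + 396))² = (179 + 1188)² = 1367² = 1868689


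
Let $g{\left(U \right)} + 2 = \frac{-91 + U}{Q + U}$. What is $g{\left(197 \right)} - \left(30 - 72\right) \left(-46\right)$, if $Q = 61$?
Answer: $- \frac{249433}{129} \approx -1933.6$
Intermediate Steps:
$g{\left(U \right)} = -2 + \frac{-91 + U}{61 + U}$
$g{\left(197 \right)} - \left(30 - 72\right) \left(-46\right) = \frac{-213 - 197}{61 + 197} - \left(30 - 72\right) \left(-46\right) = \frac{-213 - 197}{258} - \left(-42\right) \left(-46\right) = \frac{1}{258} \left(-410\right) - 1932 = - \frac{205}{129} - 1932 = - \frac{249433}{129}$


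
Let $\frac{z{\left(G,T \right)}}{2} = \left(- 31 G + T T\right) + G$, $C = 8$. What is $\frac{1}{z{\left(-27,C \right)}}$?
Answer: $\frac{1}{1748} \approx 0.00057208$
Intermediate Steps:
$z{\left(G,T \right)} = - 60 G + 2 T^{2}$ ($z{\left(G,T \right)} = 2 \left(\left(- 31 G + T T\right) + G\right) = 2 \left(\left(- 31 G + T^{2}\right) + G\right) = 2 \left(\left(T^{2} - 31 G\right) + G\right) = 2 \left(T^{2} - 30 G\right) = - 60 G + 2 T^{2}$)
$\frac{1}{z{\left(-27,C \right)}} = \frac{1}{\left(-60\right) \left(-27\right) + 2 \cdot 8^{2}} = \frac{1}{1620 + 2 \cdot 64} = \frac{1}{1620 + 128} = \frac{1}{1748}$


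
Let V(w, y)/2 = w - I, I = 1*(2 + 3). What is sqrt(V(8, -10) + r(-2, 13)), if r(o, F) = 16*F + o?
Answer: 2*sqrt(53) ≈ 14.560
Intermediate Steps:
I = 5 (I = 1*5 = 5)
V(w, y) = -10 + 2*w (V(w, y) = 2*(w - 1*5) = 2*(w - 5) = 2*(-5 + w) = -10 + 2*w)
r(o, F) = o + 16*F
sqrt(V(8, -10) + r(-2, 13)) = sqrt((-10 + 2*8) + (-2 + 16*13)) = sqrt((-10 + 16) + (-2 + 208)) = sqrt(6 + 206) = sqrt(212) = 2*sqrt(53)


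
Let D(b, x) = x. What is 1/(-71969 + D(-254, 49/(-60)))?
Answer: -60/4318189 ≈ -1.3895e-5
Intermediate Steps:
1/(-71969 + D(-254, 49/(-60))) = 1/(-71969 + 49/(-60)) = 1/(-71969 + 49*(-1/60)) = 1/(-71969 - 49/60) = 1/(-4318189/60) = -60/4318189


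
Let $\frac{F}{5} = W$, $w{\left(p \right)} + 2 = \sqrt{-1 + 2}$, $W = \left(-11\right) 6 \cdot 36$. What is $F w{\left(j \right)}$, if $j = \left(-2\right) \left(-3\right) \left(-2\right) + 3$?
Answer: $11880$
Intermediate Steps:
$W = -2376$ ($W = \left(-66\right) 36 = -2376$)
$j = -9$ ($j = 6 \left(-2\right) + 3 = -12 + 3 = -9$)
$w{\left(p \right)} = -1$ ($w{\left(p \right)} = -2 + \sqrt{-1 + 2} = -2 + \sqrt{1} = -2 + 1 = -1$)
$F = -11880$ ($F = 5 \left(-2376\right) = -11880$)
$F w{\left(j \right)} = \left(-11880\right) \left(-1\right) = 11880$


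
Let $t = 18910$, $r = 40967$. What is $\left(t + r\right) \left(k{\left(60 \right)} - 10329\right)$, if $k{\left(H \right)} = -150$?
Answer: $-627451083$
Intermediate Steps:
$\left(t + r\right) \left(k{\left(60 \right)} - 10329\right) = \left(18910 + 40967\right) \left(-150 - 10329\right) = 59877 \left(-10479\right) = -627451083$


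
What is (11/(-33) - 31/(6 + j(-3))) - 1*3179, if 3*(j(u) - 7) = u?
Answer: -38183/12 ≈ -3181.9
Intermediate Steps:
j(u) = 7 + u/3
(11/(-33) - 31/(6 + j(-3))) - 1*3179 = (11/(-33) - 31/(6 + (7 + (⅓)*(-3)))) - 1*3179 = (11*(-1/33) - 31/(6 + (7 - 1))) - 3179 = (-⅓ - 31/(6 + 6)) - 3179 = (-⅓ - 31/12) - 3179 = -35/12 - 3179 = -38183/12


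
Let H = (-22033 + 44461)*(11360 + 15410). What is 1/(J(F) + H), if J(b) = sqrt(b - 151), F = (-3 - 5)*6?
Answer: 600397560/360477230053953799 - I*sqrt(199)/360477230053953799 ≈ 1.6656e-9 - 3.9134e-17*I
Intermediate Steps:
F = -48 (F = -8*6 = -48)
H = 600397560 (H = 22428*26770 = 600397560)
J(b) = sqrt(-151 + b)
1/(J(F) + H) = 1/(sqrt(-151 - 48) + 600397560) = 1/(sqrt(-199) + 600397560) = 1/(I*sqrt(199) + 600397560) = 1/(600397560 + I*sqrt(199))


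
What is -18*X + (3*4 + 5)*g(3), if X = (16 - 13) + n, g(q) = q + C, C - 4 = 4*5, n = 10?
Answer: 225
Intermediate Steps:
C = 24 (C = 4 + 4*5 = 4 + 20 = 24)
g(q) = 24 + q (g(q) = q + 24 = 24 + q)
X = 13 (X = (16 - 13) + 10 = 3 + 10 = 13)
-18*X + (3*4 + 5)*g(3) = -18*13 + (3*4 + 5)*(24 + 3) = -234 + (12 + 5)*27 = -234 + 17*27 = -234 + 459 = 225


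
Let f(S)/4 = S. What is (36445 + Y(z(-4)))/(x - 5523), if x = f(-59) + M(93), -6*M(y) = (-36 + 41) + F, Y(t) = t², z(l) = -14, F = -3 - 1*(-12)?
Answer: -109923/17284 ≈ -6.3598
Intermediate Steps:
F = 9 (F = -3 + 12 = 9)
f(S) = 4*S
M(y) = -7/3 (M(y) = -((-36 + 41) + 9)/6 = -(5 + 9)/6 = -⅙*14 = -7/3)
x = -715/3 (x = 4*(-59) - 7/3 = -236 - 7/3 = -715/3 ≈ -238.33)
(36445 + Y(z(-4)))/(x - 5523) = (36445 + (-14)²)/(-715/3 - 5523) = (36445 + 196)/(-17284/3) = 36641*(-3/17284) = -109923/17284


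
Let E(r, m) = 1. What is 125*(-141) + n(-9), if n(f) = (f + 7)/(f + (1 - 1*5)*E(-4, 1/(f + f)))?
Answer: -229123/13 ≈ -17625.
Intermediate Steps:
n(f) = (7 + f)/(-4 + f) (n(f) = (f + 7)/(f + (1 - 1*5)*1) = (7 + f)/(f + (1 - 5)*1) = (7 + f)/(f - 4*1) = (7 + f)/(f - 4) = (7 + f)/(-4 + f))
125*(-141) + n(-9) = 125*(-141) + (7 - 9)/(-4 - 9) = -17625 - 2/(-13) = -17625 - 1/13*(-2) = -17625 + 2/13 = -229123/13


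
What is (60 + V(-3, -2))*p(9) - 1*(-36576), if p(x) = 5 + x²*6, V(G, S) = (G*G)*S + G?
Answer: 55725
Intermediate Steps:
V(G, S) = G + S*G² (V(G, S) = G²*S + G = S*G² + G = G + S*G²)
p(x) = 5 + 6*x²
(60 + V(-3, -2))*p(9) - 1*(-36576) = (60 - 3*(1 - 3*(-2)))*(5 + 6*9²) - 1*(-36576) = (60 - 3*(1 + 6))*(5 + 6*81) + 36576 = (60 - 3*7)*(5 + 486) + 36576 = (60 - 21)*491 + 36576 = 39*491 + 36576 = 19149 + 36576 = 55725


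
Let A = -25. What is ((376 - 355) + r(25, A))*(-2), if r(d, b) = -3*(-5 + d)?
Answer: 78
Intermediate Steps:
r(d, b) = 15 - 3*d
((376 - 355) + r(25, A))*(-2) = ((376 - 355) + (15 - 3*25))*(-2) = (21 + (15 - 75))*(-2) = (21 - 60)*(-2) = -39*(-2) = 78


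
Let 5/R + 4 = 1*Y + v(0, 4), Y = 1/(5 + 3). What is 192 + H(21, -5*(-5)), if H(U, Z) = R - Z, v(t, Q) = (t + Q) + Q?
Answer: 5551/33 ≈ 168.21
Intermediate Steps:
Y = 1/8 ≈ 0.12500
v(t, Q) = t + 2*Q (v(t, Q) = (Q + t) + Q = t + 2*Q)
R = 40/33 (R = 5/(-4 + (1*(1/8) + (0 + 2*4))) = 5/(-4 + (1/8 + (0 + 8))) = 5/(-4 + (1/8 + 8)) = 5/(-4 + 65/8) = 5/(33/8) = 5*(8/33) = 40/33 ≈ 1.2121)
H(U, Z) = 40/33 - Z
192 + H(21, -5*(-5)) = 192 + (40/33 - (-5)*(-5)) = 192 + (40/33 - 1*25) = 192 + (40/33 - 25) = 192 - 785/33 = 5551/33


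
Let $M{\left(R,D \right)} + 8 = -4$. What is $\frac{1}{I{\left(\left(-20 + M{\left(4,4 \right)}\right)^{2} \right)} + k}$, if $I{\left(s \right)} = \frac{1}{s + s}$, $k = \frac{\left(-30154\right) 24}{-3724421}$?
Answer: $\frac{7627614208}{1485853829} \approx 5.1335$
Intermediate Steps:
$M{\left(R,D \right)} = -12$ ($M{\left(R,D \right)} = -8 - 4 = -12$)
$k = \frac{723696}{3724421}$ ($k = \left(-723696\right) \left(- \frac{1}{3724421}\right) = \frac{723696}{3724421} \approx 0.19431$)
$I{\left(s \right)} = \frac{1}{2 s}$
$\frac{1}{I{\left(\left(-20 + M{\left(4,4 \right)}\right)^{2} \right)} + k} = \frac{1}{\frac{1}{2 \left(-20 - 12\right)^{2}} + \frac{723696}{3724421}} = \frac{1}{\frac{1}{2 \left(-32\right)^{2}} + \frac{723696}{3724421}} = \frac{1}{\frac{1}{2 \cdot 1024} + \frac{723696}{3724421}} = \frac{1}{\frac{1}{2} \cdot \frac{1}{1024} + \frac{723696}{3724421}} = \frac{1}{\frac{1}{2048} + \frac{723696}{3724421}} = \frac{1}{\frac{1485853829}{7627614208}} = \frac{7627614208}{1485853829}$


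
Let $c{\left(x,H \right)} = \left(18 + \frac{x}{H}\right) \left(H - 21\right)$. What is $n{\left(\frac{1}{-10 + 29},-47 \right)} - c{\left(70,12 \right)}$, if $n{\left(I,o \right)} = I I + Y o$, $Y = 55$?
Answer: $- \frac{1711499}{722} \approx -2370.5$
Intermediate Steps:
$n{\left(I,o \right)} = I^{2} + 55 o$ ($n{\left(I,o \right)} = I I + 55 o = I^{2} + 55 o$)
$c{\left(x,H \right)} = \left(-21 + H\right) \left(18 + \frac{x}{H}\right)$ ($c{\left(x,H \right)} = \left(18 + \frac{x}{H}\right) \left(-21 + H\right) = \left(-21 + H\right) \left(18 + \frac{x}{H}\right)$)
$n{\left(\frac{1}{-10 + 29},-47 \right)} - c{\left(70,12 \right)} = \left(\left(\frac{1}{-10 + 29}\right)^{2} + 55 \left(-47\right)\right) - \left(-378 + 70 + 18 \cdot 12 - \frac{1470}{12}\right) = \left(\left(\frac{1}{19}\right)^{2} - 2585\right) - \left(-378 + 70 + 216 - 1470 \cdot \frac{1}{12}\right) = \left(\left(\frac{1}{19}\right)^{2} - 2585\right) - \left(-378 + 70 + 216 - \frac{245}{2}\right) = \left(\frac{1}{361} - 2585\right) - - \frac{429}{2} = - \frac{933184}{361} + \frac{429}{2} = - \frac{1711499}{722}$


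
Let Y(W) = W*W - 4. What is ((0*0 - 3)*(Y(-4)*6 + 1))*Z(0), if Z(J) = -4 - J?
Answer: 876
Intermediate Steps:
Y(W) = -4 + W**2 (Y(W) = W**2 - 4 = -4 + W**2)
((0*0 - 3)*(Y(-4)*6 + 1))*Z(0) = ((0*0 - 3)*((-4 + (-4)**2)*6 + 1))*(-4 - 1*0) = ((0 - 3)*((-4 + 16)*6 + 1))*(-4 + 0) = -3*(12*6 + 1)*(-4) = -3*(72 + 1)*(-4) = -3*73*(-4) = -219*(-4) = 876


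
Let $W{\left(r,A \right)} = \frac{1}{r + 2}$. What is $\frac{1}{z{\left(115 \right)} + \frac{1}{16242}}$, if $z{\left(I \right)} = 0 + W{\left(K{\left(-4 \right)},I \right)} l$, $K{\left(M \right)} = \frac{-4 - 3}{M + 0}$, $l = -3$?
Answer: $- \frac{81210}{64963} \approx -1.2501$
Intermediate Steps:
$K{\left(M \right)} = - \frac{7}{M}$
$W{\left(r,A \right)} = \frac{1}{2 + r}$
$z{\left(I \right)} = - \frac{4}{5}$ ($z{\left(I \right)} = 0 + \frac{1}{2 - \frac{7}{-4}} \left(-3\right) = 0 + \frac{1}{2 - - \frac{7}{4}} \left(-3\right) = 0 + \frac{1}{2 + \frac{7}{4}} \left(-3\right) = 0 + \frac{1}{\frac{15}{4}} \left(-3\right) = 0 + \frac{4}{15} \left(-3\right) = 0 - \frac{4}{5} = - \frac{4}{5}$)
$\frac{1}{z{\left(115 \right)} + \frac{1}{16242}} = \frac{1}{- \frac{4}{5} + \frac{1}{16242}} = \frac{1}{- \frac{64963}{81210}} = - \frac{81210}{64963}$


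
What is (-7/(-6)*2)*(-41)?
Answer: -287/3 ≈ -95.667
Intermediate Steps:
(-7/(-6)*2)*(-41) = (-7*(-⅙)*2)*(-41) = ((7/6)*2)*(-41) = (7/3)*(-41) = -287/3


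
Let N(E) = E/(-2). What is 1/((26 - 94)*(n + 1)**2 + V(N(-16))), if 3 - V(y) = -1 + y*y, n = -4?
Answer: -1/672 ≈ -0.0014881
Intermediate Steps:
N(E) = -E/2 (N(E) = E*(-1/2) = -E/2)
V(y) = 4 - y**2 (V(y) = 3 - (-1 + y*y) = 3 - (-1 + y**2) = 3 + (1 - y**2) = 4 - y**2)
1/((26 - 94)*(n + 1)**2 + V(N(-16))) = 1/((26 - 94)*(-4 + 1)**2 + (4 - (-1/2*(-16))**2)) = 1/(-68*(-3)**2 + (4 - 1*8**2)) = 1/(-68*9 + (4 - 1*64)) = 1/(-612 + (4 - 64)) = 1/(-612 - 60) = 1/(-672) = -1/672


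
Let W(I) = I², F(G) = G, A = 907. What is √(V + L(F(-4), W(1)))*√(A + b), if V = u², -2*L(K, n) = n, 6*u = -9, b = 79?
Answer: √6902/2 ≈ 41.539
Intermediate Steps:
u = -3/2 (u = (⅙)*(-9) = -3/2 ≈ -1.5000)
L(K, n) = -n/2
V = 9/4 (V = (-3/2)² = 9/4 ≈ 2.2500)
√(V + L(F(-4), W(1)))*√(A + b) = √(9/4 - ½*1²)*√(907 + 79) = √(9/4 - ½*1)*√986 = √(9/4 - ½)*√986 = √(7/4)*√986 = (√7/2)*√986 = √6902/2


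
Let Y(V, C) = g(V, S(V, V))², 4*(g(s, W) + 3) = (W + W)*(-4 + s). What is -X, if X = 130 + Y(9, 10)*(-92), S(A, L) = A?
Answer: 34853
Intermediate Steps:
g(s, W) = -3 + W*(-4 + s)/2 (g(s, W) = -3 + ((W + W)*(-4 + s))/4 = -3 + ((2*W)*(-4 + s))/4 = -3 + (2*W*(-4 + s))/4 = -3 + W*(-4 + s)/2)
Y(V, C) = (-3 + V²/2 - 2*V)² (Y(V, C) = (-3 - 2*V + V*V/2)² = (-3 - 2*V + V²/2)² = (-3 + V²/2 - 2*V)²)
X = -34853 (X = 130 + ((6 - 1*9² + 4*9)²/4)*(-92) = 130 + ((6 - 1*81 + 36)²/4)*(-92) = 130 + ((6 - 81 + 36)²/4)*(-92) = 130 + ((¼)*(-39)²)*(-92) = 130 + ((¼)*1521)*(-92) = 130 + (1521/4)*(-92) = 130 - 34983 = -34853)
-X = -1*(-34853) = 34853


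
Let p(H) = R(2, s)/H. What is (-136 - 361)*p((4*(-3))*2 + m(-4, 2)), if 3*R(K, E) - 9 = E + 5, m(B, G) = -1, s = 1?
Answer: 497/5 ≈ 99.400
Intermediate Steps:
R(K, E) = 14/3 + E/3 (R(K, E) = 3 + (E + 5)/3 = 3 + (5 + E)/3 = 3 + (5/3 + E/3) = 14/3 + E/3)
p(H) = 5/H (p(H) = (14/3 + (⅓)*1)/H = (14/3 + ⅓)/H = 5/H)
(-136 - 361)*p((4*(-3))*2 + m(-4, 2)) = (-136 - 361)*(5/((4*(-3))*2 - 1)) = -2485/(-12*2 - 1) = -2485/(-24 - 1) = -2485/(-25) = -2485*(-1)/25 = -497*(-⅕) = 497/5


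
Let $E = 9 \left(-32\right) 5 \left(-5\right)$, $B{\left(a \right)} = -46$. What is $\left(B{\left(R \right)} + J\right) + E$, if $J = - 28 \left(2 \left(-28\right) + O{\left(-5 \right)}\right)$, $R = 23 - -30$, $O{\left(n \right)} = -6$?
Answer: $8890$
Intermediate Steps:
$R = 53$ ($R = 23 + 30 = 53$)
$J = 1736$ ($J = - 28 \left(2 \left(-28\right) - 6\right) = - 28 \left(-56 - 6\right) = \left(-28\right) \left(-62\right) = 1736$)
$E = 7200$ ($E = \left(-288\right) \left(-25\right) = 7200$)
$\left(B{\left(R \right)} + J\right) + E = \left(-46 + 1736\right) + 7200 = 1690 + 7200 = 8890$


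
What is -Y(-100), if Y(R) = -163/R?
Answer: -163/100 ≈ -1.6300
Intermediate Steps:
-Y(-100) = -(-163)/(-100) = -(-163)*(-1)/100 = -1*163/100 = -163/100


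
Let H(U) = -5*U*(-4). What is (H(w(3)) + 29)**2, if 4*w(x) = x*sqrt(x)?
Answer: 1516 + 870*sqrt(3) ≈ 3022.9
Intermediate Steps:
w(x) = x**(3/2)/4 (w(x) = (x*sqrt(x))/4 = x**(3/2)/4)
H(U) = 20*U
(H(w(3)) + 29)**2 = (20*(3**(3/2)/4) + 29)**2 = (20*((3*sqrt(3))/4) + 29)**2 = (20*(3*sqrt(3)/4) + 29)**2 = (15*sqrt(3) + 29)**2 = (29 + 15*sqrt(3))**2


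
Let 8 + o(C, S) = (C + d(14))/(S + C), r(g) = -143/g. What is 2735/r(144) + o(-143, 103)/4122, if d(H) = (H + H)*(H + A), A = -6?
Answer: -64936396543/23577840 ≈ -2754.1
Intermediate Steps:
d(H) = 2*H*(-6 + H) (d(H) = (H + H)*(H - 6) = (2*H)*(-6 + H) = 2*H*(-6 + H))
o(C, S) = -8 + (224 + C)/(C + S) (o(C, S) = -8 + (C + 2*14*(-6 + 14))/(S + C) = -8 + (C + 2*14*8)/(C + S) = -8 + (C + 224)/(C + S) = -8 + (224 + C)/(C + S))
2735/r(144) + o(-143, 103)/4122 = 2735/((-143/144)) + ((224 - 8*103 - 7*(-143))/(-143 + 103))/4122 = 2735/((-143*1/144)) + ((224 - 824 + 1001)/(-40))*(1/4122) = 2735/(-143/144) - 1/40*401*(1/4122) = 2735*(-144/143) - 401/40*1/4122 = -393840/143 - 401/164880 = -64936396543/23577840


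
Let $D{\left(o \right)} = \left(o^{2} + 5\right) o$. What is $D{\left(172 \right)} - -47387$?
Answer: $5136695$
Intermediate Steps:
$D{\left(o \right)} = o \left(5 + o^{2}\right)$ ($D{\left(o \right)} = \left(5 + o^{2}\right) o = o \left(5 + o^{2}\right)$)
$D{\left(172 \right)} - -47387 = 172 \left(5 + 172^{2}\right) - -47387 = 172 \left(5 + 29584\right) + 47387 = 172 \cdot 29589 + 47387 = 5089308 + 47387 = 5136695$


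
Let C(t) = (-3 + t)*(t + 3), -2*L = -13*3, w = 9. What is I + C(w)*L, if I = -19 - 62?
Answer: 1323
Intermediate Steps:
L = 39/2 (L = -(-13)*3/2 = -½*(-39) = 39/2 ≈ 19.500)
C(t) = (-3 + t)*(3 + t)
I = -81
I + C(w)*L = -81 + (-9 + 9²)*(39/2) = -81 + (-9 + 81)*(39/2) = -81 + 72*(39/2) = -81 + 1404 = 1323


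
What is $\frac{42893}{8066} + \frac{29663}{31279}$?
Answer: $\frac{1580911905}{252296414} \approx 6.2661$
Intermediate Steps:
$\frac{42893}{8066} + \frac{29663}{31279} = \frac{1580911905}{252296414}$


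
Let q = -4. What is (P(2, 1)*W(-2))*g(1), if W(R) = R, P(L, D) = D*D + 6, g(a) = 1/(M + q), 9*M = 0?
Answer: 7/2 ≈ 3.5000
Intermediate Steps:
M = 0 (M = (⅑)*0 = 0)
g(a) = -¼ (g(a) = 1/(0 - 4) = 1/(-4) = -¼)
P(L, D) = 6 + D² (P(L, D) = D² + 6 = 6 + D²)
(P(2, 1)*W(-2))*g(1) = ((6 + 1²)*(-2))*(-¼) = ((6 + 1)*(-2))*(-¼) = (7*(-2))*(-¼) = -14*(-¼) = 7/2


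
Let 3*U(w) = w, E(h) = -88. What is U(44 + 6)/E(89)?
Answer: -25/132 ≈ -0.18939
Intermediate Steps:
U(w) = w/3
U(44 + 6)/E(89) = ((44 + 6)/3)/(-88) = ((⅓)*50)*(-1/88) = (50/3)*(-1/88) = -25/132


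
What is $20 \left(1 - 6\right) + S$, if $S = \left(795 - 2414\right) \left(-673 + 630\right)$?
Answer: $69517$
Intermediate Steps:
$S = 69617$ ($S = \left(-1619\right) \left(-43\right) = 69617$)
$20 \left(1 - 6\right) + S = 20 \left(1 - 6\right) + 69617 = 20 \left(-5\right) + 69617 = -100 + 69617 = 69517$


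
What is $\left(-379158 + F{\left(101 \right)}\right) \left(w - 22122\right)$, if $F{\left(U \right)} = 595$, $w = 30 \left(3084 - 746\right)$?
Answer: $-18177838134$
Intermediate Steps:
$w = 70140$ ($w = 30 \left(3084 - 746\right) = 30 \cdot 2338 = 70140$)
$\left(-379158 + F{\left(101 \right)}\right) \left(w - 22122\right) = \left(-379158 + 595\right) \left(70140 - 22122\right) = \left(-378563\right) 48018 = -18177838134$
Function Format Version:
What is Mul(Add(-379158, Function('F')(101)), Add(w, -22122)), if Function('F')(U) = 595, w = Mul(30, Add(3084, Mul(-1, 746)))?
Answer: -18177838134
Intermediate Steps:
w = 70140 (w = Mul(30, Add(3084, -746)) = Mul(30, 2338) = 70140)
Mul(Add(-379158, Function('F')(101)), Add(w, -22122)) = Mul(Add(-379158, 595), Add(70140, -22122)) = Mul(-378563, 48018) = -18177838134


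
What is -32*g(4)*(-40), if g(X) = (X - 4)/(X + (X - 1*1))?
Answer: 0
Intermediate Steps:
g(X) = (-4 + X)/(-1 + 2*X) (g(X) = (-4 + X)/(X + (X - 1)) = (-4 + X)/(X + (-1 + X)) = (-4 + X)/(-1 + 2*X))
-32*g(4)*(-40) = -32*(-4 + 4)/(-1 + 2*4)*(-40) = -32*0/(-1 + 8)*(-40) = -32*0/7*(-40) = -32*0*(-40) = 0*(-40) = 0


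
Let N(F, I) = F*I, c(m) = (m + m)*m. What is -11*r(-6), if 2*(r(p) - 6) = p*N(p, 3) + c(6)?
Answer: -1056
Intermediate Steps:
c(m) = 2*m² (c(m) = (2*m)*m = 2*m²)
r(p) = 42 + 3*p²/2 (r(p) = 6 + (p*(p*3) + 2*6²)/2 = 6 + (p*(3*p) + 2*36)/2 = 6 + (3*p² + 72)/2 = 6 + (72 + 3*p²)/2 = 6 + (36 + 3*p²/2) = 42 + 3*p²/2)
-11*r(-6) = -11*(42 + (3/2)*(-6)²) = -11*(42 + (3/2)*36) = -11*(42 + 54) = -11*96 = -1056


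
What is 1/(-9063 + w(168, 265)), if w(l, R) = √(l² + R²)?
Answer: -9063/82039520 - √98449/82039520 ≈ -0.00011430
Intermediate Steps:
w(l, R) = √(R² + l²)
1/(-9063 + w(168, 265)) = 1/(-9063 + √(265² + 168²)) = 1/(-9063 + √(70225 + 28224)) = 1/(-9063 + √98449)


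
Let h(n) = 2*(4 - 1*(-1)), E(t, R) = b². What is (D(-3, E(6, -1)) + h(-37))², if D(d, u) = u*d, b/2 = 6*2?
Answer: 2951524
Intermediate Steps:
b = 24 (b = 2*(6*2) = 2*12 = 24)
E(t, R) = 576 (E(t, R) = 24² = 576)
D(d, u) = d*u
h(n) = 10 (h(n) = 2*(4 + 1) = 2*5 = 10)
(D(-3, E(6, -1)) + h(-37))² = (-3*576 + 10)² = (-1728 + 10)² = (-1718)² = 2951524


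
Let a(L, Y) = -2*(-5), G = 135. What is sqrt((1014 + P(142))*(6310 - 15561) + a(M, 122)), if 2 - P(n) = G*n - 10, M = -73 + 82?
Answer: sqrt(167850154) ≈ 12956.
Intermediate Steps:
M = 9
a(L, Y) = 10
P(n) = 12 - 135*n (P(n) = 2 - (135*n - 10) = 2 - (-10 + 135*n) = 2 + (10 - 135*n) = 12 - 135*n)
sqrt((1014 + P(142))*(6310 - 15561) + a(M, 122)) = sqrt((1014 + (12 - 135*142))*(6310 - 15561) + 10) = sqrt((1014 + (12 - 19170))*(-9251) + 10) = sqrt((1014 - 19158)*(-9251) + 10) = sqrt(-18144*(-9251) + 10) = sqrt(167850144 + 10) = sqrt(167850154)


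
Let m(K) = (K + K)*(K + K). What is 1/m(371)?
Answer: 1/550564 ≈ 1.8163e-6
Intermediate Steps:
m(K) = 4*K**2 (m(K) = (2*K)*(2*K) = 4*K**2)
1/m(371) = 1/(4*371**2) = 1/(4*137641) = 1/550564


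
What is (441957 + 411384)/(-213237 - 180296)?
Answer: -853341/393533 ≈ -2.1684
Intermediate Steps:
(441957 + 411384)/(-213237 - 180296) = 853341/(-393533) = 853341*(-1/393533) = -853341/393533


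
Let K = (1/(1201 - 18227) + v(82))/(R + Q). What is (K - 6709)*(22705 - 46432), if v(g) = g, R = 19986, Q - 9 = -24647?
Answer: 12608229292961973/79204952 ≈ 1.5918e+8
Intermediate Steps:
Q = -24638 (Q = 9 - 24647 = -24638)
K = -1396131/79204952 (K = (1/(1201 - 18227) + 82)/(19986 - 24638) = (1/(-17026) + 82)/(-4652) = (-1/17026 + 82)*(-1/4652) = (1396131/17026)*(-1/4652) = -1396131/79204952 ≈ -0.017627)
(K - 6709)*(22705 - 46432) = (-1396131/79204952 - 6709)*(22705 - 46432) = -531387419099/79204952*(-23727) = 12608229292961973/79204952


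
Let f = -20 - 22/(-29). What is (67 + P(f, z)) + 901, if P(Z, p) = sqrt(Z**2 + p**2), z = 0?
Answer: 28630/29 ≈ 987.24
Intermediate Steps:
f = -558/29 (f = -20 - 22*(-1/29) = -20 + 22/29 = -558/29 ≈ -19.241)
(67 + P(f, z)) + 901 = (67 + sqrt((-558/29)**2 + 0**2)) + 901 = (67 + sqrt(311364/841 + 0)) + 901 = (67 + sqrt(311364/841)) + 901 = (67 + 558/29) + 901 = 2501/29 + 901 = 28630/29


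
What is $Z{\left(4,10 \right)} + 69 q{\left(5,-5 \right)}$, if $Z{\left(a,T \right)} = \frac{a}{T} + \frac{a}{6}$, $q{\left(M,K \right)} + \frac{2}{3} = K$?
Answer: $- \frac{5849}{15} \approx -389.93$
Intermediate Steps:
$q{\left(M,K \right)} = - \frac{2}{3} + K$
$Z{\left(a,T \right)} = \frac{a}{6} + \frac{a}{T}$ ($Z{\left(a,T \right)} = \frac{a}{T} + a \frac{1}{6} = \frac{a}{T} + \frac{a}{6} = \frac{a}{6} + \frac{a}{T}$)
$Z{\left(4,10 \right)} + 69 q{\left(5,-5 \right)} = \left(\frac{1}{6} \cdot 4 + \frac{4}{10}\right) + 69 \left(- \frac{2}{3} - 5\right) = \left(\frac{2}{3} + 4 \cdot \frac{1}{10}\right) + 69 \left(- \frac{17}{3}\right) = \left(\frac{2}{3} + \frac{2}{5}\right) - 391 = \frac{16}{15} - 391 = - \frac{5849}{15}$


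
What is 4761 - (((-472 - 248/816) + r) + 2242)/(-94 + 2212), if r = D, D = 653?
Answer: 1028300281/216036 ≈ 4759.9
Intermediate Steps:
r = 653
4761 - (((-472 - 248/816) + r) + 2242)/(-94 + 2212) = 4761 - (((-472 - 248/816) + 653) + 2242)/(-94 + 2212) = 4761 - (((-472 - 248*1/816) + 653) + 2242)/2118 = 4761 - (((-472 - 31/102) + 653) + 2242)/2118 = 4761 - ((-48175/102 + 653) + 2242)/2118 = 4761 - (18431/102 + 2242)/2118 = 4761 - 247115/(102*2118) = 4761 - 1*247115/216036 = 4761 - 247115/216036 = 1028300281/216036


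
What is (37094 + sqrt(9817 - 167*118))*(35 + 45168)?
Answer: 1676760082 + 45203*I*sqrt(9889) ≈ 1.6768e+9 + 4.4951e+6*I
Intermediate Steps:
(37094 + sqrt(9817 - 167*118))*(35 + 45168) = (37094 + sqrt(9817 - 19706))*45203 = (37094 + sqrt(-9889))*45203 = (37094 + I*sqrt(9889))*45203 = 1676760082 + 45203*I*sqrt(9889)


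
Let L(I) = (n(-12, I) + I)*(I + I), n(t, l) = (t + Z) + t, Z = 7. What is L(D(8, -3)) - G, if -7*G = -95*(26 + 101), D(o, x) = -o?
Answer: -9265/7 ≈ -1323.6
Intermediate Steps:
G = 12065/7 (G = -(-95)*(26 + 101)/7 = -(-95)*127/7 = -⅐*(-12065) = 12065/7 ≈ 1723.6)
n(t, l) = 7 + 2*t (n(t, l) = (t + 7) + t = (7 + t) + t = 7 + 2*t)
L(I) = 2*I*(-17 + I) (L(I) = ((7 + 2*(-12)) + I)*(I + I) = ((7 - 24) + I)*(2*I) = (-17 + I)*(2*I) = 2*I*(-17 + I))
L(D(8, -3)) - G = 2*(-1*8)*(-17 - 1*8) - 1*12065/7 = 2*(-8)*(-17 - 8) - 12065/7 = 2*(-8)*(-25) - 12065/7 = 400 - 12065/7 = -9265/7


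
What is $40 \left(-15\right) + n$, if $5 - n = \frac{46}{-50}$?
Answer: $- \frac{14852}{25} \approx -594.08$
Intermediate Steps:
$n = \frac{148}{25}$ ($n = 5 - \frac{46}{-50} = 5 - 46 \left(- \frac{1}{50}\right) = 5 - - \frac{23}{25} = 5 + \frac{23}{25} = \frac{148}{25} \approx 5.92$)
$40 \left(-15\right) + n = 40 \left(-15\right) + \frac{148}{25} = -600 + \frac{148}{25} = - \frac{14852}{25}$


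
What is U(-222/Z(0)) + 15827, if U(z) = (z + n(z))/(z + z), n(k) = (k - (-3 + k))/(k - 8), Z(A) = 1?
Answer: 538768101/34040 ≈ 15828.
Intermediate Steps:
n(k) = 3/(-8 + k) (n(k) = (k + (3 - k))/(-8 + k) = 3/(-8 + k))
U(z) = (z + 3/(-8 + z))/(2*z) (U(z) = (z + 3/(-8 + z))/(z + z) = (z + 3/(-8 + z))/((2*z)) = (z + 3/(-8 + z))*(1/(2*z)) = (z + 3/(-8 + z))/(2*z))
U(-222/Z(0)) + 15827 = (3 + (-222/1)*(-8 - 222/1))/(2*((-222/1))*(-8 - 222/1)) + 15827 = (3 + (-222*1)*(-8 - 222*1))/(2*((-222*1))*(-8 - 222*1)) + 15827 = (1/2)*(3 - 222*(-8 - 222))/(-222*(-8 - 222)) + 15827 = (1/2)*(-1/222)*(3 - 222*(-230))/(-230) + 15827 = (1/2)*(-1/222)*(-1/230)*(3 + 51060) + 15827 = (1/2)*(-1/222)*(-1/230)*51063 + 15827 = 17021/34040 + 15827 = 538768101/34040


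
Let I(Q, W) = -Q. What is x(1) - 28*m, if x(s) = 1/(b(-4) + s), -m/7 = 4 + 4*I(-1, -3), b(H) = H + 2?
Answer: 1567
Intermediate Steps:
b(H) = 2 + H
m = -56 (m = -7*(4 + 4*(-1*(-1))) = -7*(4 + 4*1) = -7*(4 + 4) = -7*8 = -56)
x(s) = 1/(-2 + s) (x(s) = 1/((2 - 4) + s) = 1/(-2 + s))
x(1) - 28*m = 1/(-2 + 1) - 28*(-56) = 1/(-1) + 1568 = -1 + 1568 = 1567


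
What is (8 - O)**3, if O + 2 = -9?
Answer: 6859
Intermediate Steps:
O = -11 (O = -2 - 9 = -11)
(8 - O)**3 = (8 - 1*(-11))**3 = (8 + 11)**3 = 19**3 = 6859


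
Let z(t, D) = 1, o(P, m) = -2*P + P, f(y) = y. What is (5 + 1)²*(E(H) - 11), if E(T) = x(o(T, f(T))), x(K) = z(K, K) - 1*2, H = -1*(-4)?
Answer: -432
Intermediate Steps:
H = 4
o(P, m) = -P
x(K) = -1 (x(K) = 1 - 1*2 = 1 - 2 = -1)
E(T) = -1
(5 + 1)²*(E(H) - 11) = (5 + 1)²*(-1 - 11) = 6²*(-12) = 36*(-12) = -432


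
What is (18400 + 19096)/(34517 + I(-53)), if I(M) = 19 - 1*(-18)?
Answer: 18748/17277 ≈ 1.0851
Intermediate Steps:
I(M) = 37 (I(M) = 19 + 18 = 37)
(18400 + 19096)/(34517 + I(-53)) = (18400 + 19096)/(34517 + 37) = 37496/34554 = 37496*(1/34554) = 18748/17277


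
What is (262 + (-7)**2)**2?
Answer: 96721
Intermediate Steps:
(262 + (-7)**2)**2 = (262 + 49)**2 = 311**2 = 96721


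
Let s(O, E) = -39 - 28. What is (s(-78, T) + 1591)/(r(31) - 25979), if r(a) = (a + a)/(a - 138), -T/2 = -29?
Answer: -54356/926605 ≈ -0.058661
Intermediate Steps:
T = 58 (T = -2*(-29) = 58)
r(a) = 2*a/(-138 + a) (r(a) = (2*a)/(-138 + a) = 2*a/(-138 + a))
s(O, E) = -67
(s(-78, T) + 1591)/(r(31) - 25979) = (-67 + 1591)/(2*31/(-138 + 31) - 25979) = 1524/(2*31/(-107) - 25979) = 1524/(2*31*(-1/107) - 25979) = 1524/(-62/107 - 25979) = 1524/(-2779815/107) = 1524*(-107/2779815) = -54356/926605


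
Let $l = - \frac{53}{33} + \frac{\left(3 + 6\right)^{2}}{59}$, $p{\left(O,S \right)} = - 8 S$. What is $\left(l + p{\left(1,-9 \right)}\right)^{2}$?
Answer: $\frac{19524472900}{3790809} \approx 5150.5$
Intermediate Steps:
$l = - \frac{454}{1947}$ ($l = \left(-53\right) \frac{1}{33} + 9^{2} \cdot \frac{1}{59} = - \frac{53}{33} + 81 \cdot \frac{1}{59} = - \frac{53}{33} + \frac{81}{59} = - \frac{454}{1947} \approx -0.23318$)
$\left(l + p{\left(1,-9 \right)}\right)^{2} = \left(- \frac{454}{1947} - -72\right)^{2} = \left(- \frac{454}{1947} + 72\right)^{2} = \left(\frac{139730}{1947}\right)^{2} = \frac{19524472900}{3790809}$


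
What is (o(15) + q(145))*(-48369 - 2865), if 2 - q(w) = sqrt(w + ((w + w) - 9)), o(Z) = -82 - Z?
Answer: 4867230 + 51234*sqrt(426) ≈ 5.9247e+6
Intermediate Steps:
q(w) = 2 - sqrt(-9 + 3*w) (q(w) = 2 - sqrt(w + ((w + w) - 9)) = 2 - sqrt(w + (2*w - 9)) = 2 - sqrt(w + (-9 + 2*w)) = 2 - sqrt(-9 + 3*w))
(o(15) + q(145))*(-48369 - 2865) = ((-82 - 1*15) + (2 - sqrt(-9 + 3*145)))*(-48369 - 2865) = ((-82 - 15) + (2 - sqrt(-9 + 435)))*(-51234) = (-97 + (2 - sqrt(426)))*(-51234) = (-95 - sqrt(426))*(-51234) = 4867230 + 51234*sqrt(426)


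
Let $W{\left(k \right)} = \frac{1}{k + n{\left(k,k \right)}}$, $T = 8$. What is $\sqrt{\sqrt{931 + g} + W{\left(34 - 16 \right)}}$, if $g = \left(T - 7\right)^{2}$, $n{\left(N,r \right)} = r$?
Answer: $\frac{\sqrt{1 + 72 \sqrt{233}}}{6} \approx 5.5278$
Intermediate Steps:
$g = 1$ ($g = \left(8 - 7\right)^{2} = 1^{2} = 1$)
$W{\left(k \right)} = \frac{1}{2 k}$ ($W{\left(k \right)} = \frac{1}{k + k} = \frac{1}{2 k}$)
$\sqrt{\sqrt{931 + g} + W{\left(34 - 16 \right)}} = \sqrt{\sqrt{931 + 1} + \frac{1}{2 \left(34 - 16\right)}} = \sqrt{\sqrt{932} + \frac{1}{2 \cdot 18}} = \sqrt{2 \sqrt{233} + \frac{1}{2} \cdot \frac{1}{18}} = \sqrt{2 \sqrt{233} + \frac{1}{36}} = \sqrt{\frac{1}{36} + 2 \sqrt{233}}$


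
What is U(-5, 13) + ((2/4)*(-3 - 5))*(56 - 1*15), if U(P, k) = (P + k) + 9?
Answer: -147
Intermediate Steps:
U(P, k) = 9 + P + k
U(-5, 13) + ((2/4)*(-3 - 5))*(56 - 1*15) = (9 - 5 + 13) + ((2/4)*(-3 - 5))*(56 - 1*15) = 17 + ((2*(¼))*(-8))*(56 - 15) = 17 + ((½)*(-8))*41 = 17 - 4*41 = 17 - 164 = -147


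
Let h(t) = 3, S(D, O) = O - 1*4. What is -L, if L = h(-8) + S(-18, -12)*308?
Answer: 4925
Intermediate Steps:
S(D, O) = -4 + O (S(D, O) = O - 4 = -4 + O)
L = -4925 (L = 3 + (-4 - 12)*308 = 3 - 16*308 = 3 - 4928 = -4925)
-L = -1*(-4925) = 4925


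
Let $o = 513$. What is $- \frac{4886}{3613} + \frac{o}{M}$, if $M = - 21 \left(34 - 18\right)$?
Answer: $- \frac{1165055}{404656} \approx -2.8791$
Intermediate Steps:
$M = -336$ ($M = \left(-21\right) 16 = -336$)
$- \frac{4886}{3613} + \frac{o}{M} = - \frac{4886}{3613} + \frac{513}{-336} = \left(-4886\right) \frac{1}{3613} + 513 \left(- \frac{1}{336}\right) = - \frac{4886}{3613} - \frac{171}{112} = - \frac{1165055}{404656}$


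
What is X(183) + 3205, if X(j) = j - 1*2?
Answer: 3386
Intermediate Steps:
X(j) = -2 + j (X(j) = j - 2 = -2 + j)
X(183) + 3205 = (-2 + 183) + 3205 = 181 + 3205 = 3386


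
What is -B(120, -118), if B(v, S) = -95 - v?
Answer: 215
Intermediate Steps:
-B(120, -118) = -(-95 - 1*120) = -(-95 - 120) = -1*(-215) = 215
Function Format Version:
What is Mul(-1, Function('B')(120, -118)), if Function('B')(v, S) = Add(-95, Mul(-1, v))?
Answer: 215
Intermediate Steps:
Mul(-1, Function('B')(120, -118)) = Mul(-1, Add(-95, Mul(-1, 120))) = Mul(-1, Add(-95, -120)) = Mul(-1, -215) = 215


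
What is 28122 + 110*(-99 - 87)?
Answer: 7662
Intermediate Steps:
28122 + 110*(-99 - 87) = 28122 + 110*(-186) = 28122 - 20460 = 7662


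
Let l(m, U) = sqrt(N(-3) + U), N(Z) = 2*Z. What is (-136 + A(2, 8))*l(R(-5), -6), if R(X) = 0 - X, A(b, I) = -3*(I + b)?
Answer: -332*I*sqrt(3) ≈ -575.04*I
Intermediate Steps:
A(b, I) = -3*I - 3*b
R(X) = -X
l(m, U) = sqrt(-6 + U) (l(m, U) = sqrt(2*(-3) + U) = sqrt(-6 + U))
(-136 + A(2, 8))*l(R(-5), -6) = (-136 + (-3*8 - 3*2))*sqrt(-6 - 6) = (-136 + (-24 - 6))*sqrt(-12) = (-136 - 30)*(2*I*sqrt(3)) = -332*I*sqrt(3)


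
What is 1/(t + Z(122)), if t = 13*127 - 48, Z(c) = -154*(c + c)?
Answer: -1/35973 ≈ -2.7799e-5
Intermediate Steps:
Z(c) = -308*c
t = 1603 (t = 1651 - 48 = 1603)
1/(t + Z(122)) = 1/(1603 - 308*122) = 1/(1603 - 37576) = 1/(-35973) = -1/35973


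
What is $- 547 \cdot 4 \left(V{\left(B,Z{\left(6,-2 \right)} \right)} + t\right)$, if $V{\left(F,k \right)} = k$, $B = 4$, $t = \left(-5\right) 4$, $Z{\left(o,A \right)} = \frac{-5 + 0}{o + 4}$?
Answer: $44854$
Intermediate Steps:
$Z{\left(o,A \right)} = - \frac{5}{4 + o}$
$t = -20$
$- 547 \cdot 4 \left(V{\left(B,Z{\left(6,-2 \right)} \right)} + t\right) = - 547 \cdot 4 \left(- \frac{5}{4 + 6} - 20\right) = - 547 \cdot 4 \left(- \frac{5}{10} - 20\right) = - 547 \cdot 4 \left(\left(-5\right) \frac{1}{10} - 20\right) = - 547 \cdot 4 \left(- \frac{1}{2} - 20\right) = - 547 \cdot 4 \left(- \frac{41}{2}\right) = \left(-547\right) \left(-82\right) = 44854$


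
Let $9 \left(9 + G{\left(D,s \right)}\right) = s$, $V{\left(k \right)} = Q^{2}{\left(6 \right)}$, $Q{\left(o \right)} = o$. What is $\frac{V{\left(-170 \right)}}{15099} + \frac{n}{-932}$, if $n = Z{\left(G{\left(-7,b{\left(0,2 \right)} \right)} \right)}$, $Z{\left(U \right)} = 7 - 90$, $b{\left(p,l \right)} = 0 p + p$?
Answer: $\frac{428923}{4690756} \approx 0.09144$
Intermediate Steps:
$b{\left(p,l \right)} = p$ ($b{\left(p,l \right)} = 0 + p = p$)
$V{\left(k \right)} = 36$ ($V{\left(k \right)} = 6^{2} = 36$)
$G{\left(D,s \right)} = -9 + \frac{s}{9}$
$Z{\left(U \right)} = -83$
$n = -83$
$\frac{V{\left(-170 \right)}}{15099} + \frac{n}{-932} = \frac{36}{15099} - \frac{83}{-932} = 36 \cdot \frac{1}{15099} - - \frac{83}{932} = \frac{12}{5033} + \frac{83}{932} = \frac{428923}{4690756}$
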